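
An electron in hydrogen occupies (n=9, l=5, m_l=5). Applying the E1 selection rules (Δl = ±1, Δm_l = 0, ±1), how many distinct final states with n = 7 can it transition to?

4

E1 requires Δl = ±1, so l_f ∈ {4, 6}; with 0 ≤ l_f ≤ n_f−1 = 6, the allowed l_f values are {4, 6}.
For l_f = 4: m_f ∈ {m_i−1, m_i, m_i+1} ∩ [−4, 4] = {4} → 1 state.
For l_f = 6: m_f ∈ {m_i−1, m_i, m_i+1} ∩ [−6, 6] = {4, 5, 6} → 3 states.
Total: 4.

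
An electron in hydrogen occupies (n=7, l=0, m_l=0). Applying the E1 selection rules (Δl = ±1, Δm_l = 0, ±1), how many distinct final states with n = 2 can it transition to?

3

E1 requires Δl = ±1, so l_f ∈ {-1, 1}; with 0 ≤ l_f ≤ n_f−1 = 1, the allowed l_f values are {1}.
For l_f = 1: m_f ∈ {m_i−1, m_i, m_i+1} ∩ [−1, 1] = {-1, 0, 1} → 3 states.
Total: 3.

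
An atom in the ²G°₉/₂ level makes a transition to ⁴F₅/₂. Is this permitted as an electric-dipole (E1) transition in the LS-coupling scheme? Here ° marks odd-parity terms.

Initial level: S=1/2, L=4, J=9/2, parity odd. Final level: S=3/2, L=3, J=5/2, parity even.
ΔJ = 0, ±1 (not J=0↔0): J: 9/2 → 5/2, ΔJ = -2 — violated.
ΔS = 0: S: 1/2 → 3/2 — violated.
ΔL = 0, ±1 (not L=0↔0): L: 4 → 3, ΔL = -1 — satisfied.
Parity must change: odd → even — satisfied.
Rule(s) violated: ΔS, ΔJ.

forbidden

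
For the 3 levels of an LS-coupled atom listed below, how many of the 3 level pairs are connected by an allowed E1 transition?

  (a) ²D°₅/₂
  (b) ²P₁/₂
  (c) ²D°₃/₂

1

(a)–(b): forbidden (ΔJ).
(a)–(c): forbidden (parity).
(b)–(c): allowed.
Allowed pairs: 1 of 3.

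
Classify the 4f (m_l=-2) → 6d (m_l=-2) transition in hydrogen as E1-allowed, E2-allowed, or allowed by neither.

Δl = 2 − 3 = -1; l_i + l_f = 5.
Δm_l = +0.
E1 (Δl = ±1, |Δm_l| ≤ 1): satisfied.
E2 (Δl = 0,±2, l_i+l_f ≥ 2, |Δm_l| ≤ 2): not satisfied.

E1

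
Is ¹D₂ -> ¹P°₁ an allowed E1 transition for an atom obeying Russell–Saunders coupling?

Reading off the term symbols: S 0→0, L 2→1, J 2→1, parity even→odd.
Parity must change: even → odd — passes.
ΔS = 0: S: 0 → 0 — passes.
ΔL = 0, ±1 (not L=0↔0): L: 2 → 1, ΔL = -1 — passes.
ΔJ = 0, ±1 (not J=0↔0): J: 2 → 1, ΔJ = -1 — passes.
All four E1 rules are satisfied.

allowed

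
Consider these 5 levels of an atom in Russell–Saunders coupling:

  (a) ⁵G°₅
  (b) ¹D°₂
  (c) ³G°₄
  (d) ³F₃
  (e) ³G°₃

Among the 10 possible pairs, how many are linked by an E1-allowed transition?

2

(a)–(b): forbidden (parity, ΔS, ΔL, ΔJ).
(a)–(c): forbidden (parity, ΔS).
(a)–(d): forbidden (ΔS, ΔJ).
(a)–(e): forbidden (parity, ΔS, ΔJ).
(b)–(c): forbidden (parity, ΔS, ΔL, ΔJ).
(b)–(d): forbidden (ΔS).
(b)–(e): forbidden (parity, ΔS, ΔL).
(c)–(d): allowed.
(c)–(e): forbidden (parity).
(d)–(e): allowed.
Allowed pairs: 2 of 10.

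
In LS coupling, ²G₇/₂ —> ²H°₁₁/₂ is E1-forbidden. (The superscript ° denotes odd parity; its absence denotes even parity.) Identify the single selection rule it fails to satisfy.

ΔL = 0, ±1 (not L=0↔0): L: 4 → 5, ΔL = +1 — satisfied.
ΔJ = 0, ±1 (not J=0↔0): J: 7/2 → 11/2, ΔJ = +2 — violated.
Parity must change: even → odd — satisfied.
ΔS = 0: S: 1/2 → 1/2 — satisfied.

the ΔJ = 0, ±1 rule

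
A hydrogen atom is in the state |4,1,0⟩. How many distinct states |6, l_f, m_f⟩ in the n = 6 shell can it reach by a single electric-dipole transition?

E1 requires Δl = ±1, so l_f ∈ {0, 2}; with 0 ≤ l_f ≤ n_f−1 = 5, the allowed l_f values are {0, 2}.
For l_f = 0: m_f ∈ {m_i−1, m_i, m_i+1} ∩ [−0, 0] = {0} → 1 state.
For l_f = 2: m_f ∈ {m_i−1, m_i, m_i+1} ∩ [−2, 2] = {-1, 0, 1} → 3 states.
Total: 4.

4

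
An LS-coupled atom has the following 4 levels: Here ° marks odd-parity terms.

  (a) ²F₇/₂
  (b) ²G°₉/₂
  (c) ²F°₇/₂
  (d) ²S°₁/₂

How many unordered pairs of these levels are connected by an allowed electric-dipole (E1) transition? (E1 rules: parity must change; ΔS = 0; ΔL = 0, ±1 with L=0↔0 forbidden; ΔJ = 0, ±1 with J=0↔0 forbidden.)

2

(a)–(b): allowed.
(a)–(c): allowed.
(a)–(d): forbidden (ΔL, ΔJ).
(b)–(c): forbidden (parity).
(b)–(d): forbidden (parity, ΔL, ΔJ).
(c)–(d): forbidden (parity, ΔL, ΔJ).
Allowed pairs: 2 of 6.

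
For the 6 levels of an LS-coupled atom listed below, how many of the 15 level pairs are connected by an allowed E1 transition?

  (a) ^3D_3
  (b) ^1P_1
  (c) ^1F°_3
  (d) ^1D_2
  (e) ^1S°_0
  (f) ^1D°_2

4

(a)–(b): forbidden (parity, ΔS, ΔJ).
(a)–(c): forbidden (ΔS).
(a)–(d): forbidden (parity, ΔS).
(a)–(e): forbidden (ΔS, ΔL, ΔJ).
(a)–(f): forbidden (ΔS).
(b)–(c): forbidden (ΔL, ΔJ).
(b)–(d): forbidden (parity).
(b)–(e): allowed.
(b)–(f): allowed.
(c)–(d): allowed.
(c)–(e): forbidden (parity, ΔL, ΔJ).
(c)–(f): forbidden (parity).
(d)–(e): forbidden (ΔL, ΔJ).
(d)–(f): allowed.
(e)–(f): forbidden (parity, ΔL, ΔJ).
Allowed pairs: 4 of 15.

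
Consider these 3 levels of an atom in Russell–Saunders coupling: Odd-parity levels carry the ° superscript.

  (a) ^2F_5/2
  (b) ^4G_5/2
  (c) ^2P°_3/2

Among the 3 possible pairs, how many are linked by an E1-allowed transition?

0

(a)–(b): forbidden (parity, ΔS).
(a)–(c): forbidden (ΔL).
(b)–(c): forbidden (ΔS, ΔL).
Allowed pairs: 0 of 3.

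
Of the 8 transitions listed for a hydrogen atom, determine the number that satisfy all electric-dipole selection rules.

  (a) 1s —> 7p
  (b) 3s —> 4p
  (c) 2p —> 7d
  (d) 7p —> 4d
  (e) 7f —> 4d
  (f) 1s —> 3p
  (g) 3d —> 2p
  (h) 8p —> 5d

(a) allowed
(b) allowed
(c) allowed
(d) allowed
(e) allowed
(f) allowed
(g) allowed
(h) allowed
Total allowed: 8 of 8.

8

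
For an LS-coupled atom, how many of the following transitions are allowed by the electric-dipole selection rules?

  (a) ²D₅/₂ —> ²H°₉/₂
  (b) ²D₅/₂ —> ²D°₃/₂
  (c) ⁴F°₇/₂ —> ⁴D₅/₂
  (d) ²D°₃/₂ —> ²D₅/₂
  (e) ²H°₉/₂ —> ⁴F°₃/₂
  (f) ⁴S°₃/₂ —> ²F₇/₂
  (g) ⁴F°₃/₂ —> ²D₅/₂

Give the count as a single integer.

(a) forbidden (ΔL, ΔJ fail)
(b) allowed
(c) allowed
(d) allowed
(e) forbidden (parity, ΔS, ΔL, ΔJ fail)
(f) forbidden (ΔS, ΔL, ΔJ fail)
(g) forbidden (ΔS fails)
Total allowed: 3 of 7.

3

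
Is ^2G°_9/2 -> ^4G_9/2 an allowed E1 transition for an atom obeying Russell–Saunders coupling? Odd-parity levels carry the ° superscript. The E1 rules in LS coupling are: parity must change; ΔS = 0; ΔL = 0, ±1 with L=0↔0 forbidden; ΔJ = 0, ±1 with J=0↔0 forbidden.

Initial level: S=1/2, L=4, J=9/2, parity odd. Final level: S=3/2, L=4, J=9/2, parity even.
Parity must change: odd → even — ✓.
ΔS = 0: S: 1/2 → 3/2 — ✗.
ΔL = 0, ±1 (not L=0↔0): L: 4 → 4, ΔL = +0 — ✓.
ΔJ = 0, ±1 (not J=0↔0): J: 9/2 → 9/2, ΔJ = +0 — ✓.
Rule(s) violated: ΔS.

forbidden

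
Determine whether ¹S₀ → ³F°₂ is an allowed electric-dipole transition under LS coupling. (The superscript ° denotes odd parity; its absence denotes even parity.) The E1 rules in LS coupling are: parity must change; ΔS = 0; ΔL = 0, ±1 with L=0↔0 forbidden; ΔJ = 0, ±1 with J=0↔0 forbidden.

forbidden

Parity must change: even → odd — ok.
ΔS = 0: S: 0 → 1 — fails.
ΔL = 0, ±1 (not L=0↔0): L: 0 → 3, ΔL = +3 — fails.
ΔJ = 0, ±1 (not J=0↔0): J: 0 → 2, ΔJ = +2 — fails.
Rule(s) violated: ΔS, ΔL, ΔJ.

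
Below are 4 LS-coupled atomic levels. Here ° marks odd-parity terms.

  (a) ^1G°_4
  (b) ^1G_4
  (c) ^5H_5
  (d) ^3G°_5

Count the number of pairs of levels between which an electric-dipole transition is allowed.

(a)–(b): allowed.
(a)–(c): forbidden (ΔS).
(a)–(d): forbidden (parity, ΔS).
(b)–(c): forbidden (parity, ΔS).
(b)–(d): forbidden (ΔS).
(c)–(d): forbidden (ΔS).
Allowed pairs: 1 of 6.

1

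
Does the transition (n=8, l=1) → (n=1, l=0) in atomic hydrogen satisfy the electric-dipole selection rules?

Δl = 0 − 1 = -1; the E1 rule Δl = ±1 is satisfied.
All E1 selection rules are satisfied.

allowed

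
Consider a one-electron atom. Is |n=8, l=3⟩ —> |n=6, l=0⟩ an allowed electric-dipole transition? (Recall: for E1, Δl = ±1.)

Δl = 0 − 3 = -3; the E1 rule Δl = ±1 is violated.
The transition is electric-dipole forbidden.

forbidden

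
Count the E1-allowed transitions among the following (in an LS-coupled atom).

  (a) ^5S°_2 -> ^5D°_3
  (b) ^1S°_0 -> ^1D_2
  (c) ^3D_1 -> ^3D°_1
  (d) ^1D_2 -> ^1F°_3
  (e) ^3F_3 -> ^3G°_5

(a) forbidden (parity, ΔL fail)
(b) forbidden (ΔL, ΔJ fail)
(c) allowed
(d) allowed
(e) forbidden (ΔJ fails)
Total allowed: 2 of 5.

2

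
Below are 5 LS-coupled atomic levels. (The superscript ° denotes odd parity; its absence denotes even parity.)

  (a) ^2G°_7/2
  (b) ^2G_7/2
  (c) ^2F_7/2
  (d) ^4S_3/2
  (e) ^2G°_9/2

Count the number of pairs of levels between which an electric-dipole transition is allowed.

4

(a)–(b): allowed.
(a)–(c): allowed.
(a)–(d): forbidden (ΔS, ΔL, ΔJ).
(a)–(e): forbidden (parity).
(b)–(c): forbidden (parity).
(b)–(d): forbidden (parity, ΔS, ΔL, ΔJ).
(b)–(e): allowed.
(c)–(d): forbidden (parity, ΔS, ΔL, ΔJ).
(c)–(e): allowed.
(d)–(e): forbidden (ΔS, ΔL, ΔJ).
Allowed pairs: 4 of 10.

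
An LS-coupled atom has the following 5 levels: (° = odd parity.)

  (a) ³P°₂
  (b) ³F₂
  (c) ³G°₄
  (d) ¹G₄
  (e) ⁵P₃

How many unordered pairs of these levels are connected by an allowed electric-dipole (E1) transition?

0

(a)–(b): forbidden (ΔL).
(a)–(c): forbidden (parity, ΔL, ΔJ).
(a)–(d): forbidden (ΔS, ΔL, ΔJ).
(a)–(e): forbidden (ΔS).
(b)–(c): forbidden (ΔJ).
(b)–(d): forbidden (parity, ΔS, ΔJ).
(b)–(e): forbidden (parity, ΔS, ΔL).
(c)–(d): forbidden (ΔS).
(c)–(e): forbidden (ΔS, ΔL).
(d)–(e): forbidden (parity, ΔS, ΔL).
Allowed pairs: 0 of 10.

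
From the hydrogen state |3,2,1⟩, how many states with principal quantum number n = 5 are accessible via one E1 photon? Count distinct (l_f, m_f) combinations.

E1 requires Δl = ±1, so l_f ∈ {1, 3}; with 0 ≤ l_f ≤ n_f−1 = 4, the allowed l_f values are {1, 3}.
For l_f = 1: m_f ∈ {m_i−1, m_i, m_i+1} ∩ [−1, 1] = {0, 1} → 2 states.
For l_f = 3: m_f ∈ {m_i−1, m_i, m_i+1} ∩ [−3, 3] = {0, 1, 2} → 3 states.
Total: 5.

5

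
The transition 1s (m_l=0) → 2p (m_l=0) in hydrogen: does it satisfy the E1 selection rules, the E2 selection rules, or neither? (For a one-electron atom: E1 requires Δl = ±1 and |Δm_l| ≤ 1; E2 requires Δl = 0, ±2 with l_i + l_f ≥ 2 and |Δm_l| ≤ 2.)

E1

Δl = 1 − 0 = +1; l_i + l_f = 1.
Δm_l = +0.
E1 (Δl = ±1, |Δm_l| ≤ 1): satisfied.
E2 (Δl = 0,±2, l_i+l_f ≥ 2, |Δm_l| ≤ 2): not satisfied.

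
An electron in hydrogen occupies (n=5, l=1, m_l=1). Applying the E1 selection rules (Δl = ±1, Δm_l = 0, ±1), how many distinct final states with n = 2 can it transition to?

1

E1 requires Δl = ±1, so l_f ∈ {0, 2}; with 0 ≤ l_f ≤ n_f−1 = 1, the allowed l_f values are {0}.
For l_f = 0: m_f ∈ {m_i−1, m_i, m_i+1} ∩ [−0, 0] = {0} → 1 state.
Total: 1.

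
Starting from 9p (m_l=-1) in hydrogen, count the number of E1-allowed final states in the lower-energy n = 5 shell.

E1 requires Δl = ±1, so l_f ∈ {0, 2}; with 0 ≤ l_f ≤ n_f−1 = 4, the allowed l_f values are {0, 2}.
For l_f = 0: m_f ∈ {m_i−1, m_i, m_i+1} ∩ [−0, 0] = {0} → 1 state.
For l_f = 2: m_f ∈ {m_i−1, m_i, m_i+1} ∩ [−2, 2] = {-2, -1, 0} → 3 states.
Total: 4.

4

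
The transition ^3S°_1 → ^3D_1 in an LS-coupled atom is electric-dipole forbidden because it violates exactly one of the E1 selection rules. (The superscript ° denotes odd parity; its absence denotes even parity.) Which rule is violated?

Initial level: S=1, L=0, J=1, parity odd. Final level: S=1, L=2, J=1, parity even.
ΔL = 0, ±1 (not L=0↔0): L: 0 → 2, ΔL = +2 — fails.
ΔJ = 0, ±1 (not J=0↔0): J: 1 → 1, ΔJ = +0 — passes.
ΔS = 0: S: 1 → 1 — passes.
Parity must change: odd → even — passes.

the ΔL = 0, ±1 rule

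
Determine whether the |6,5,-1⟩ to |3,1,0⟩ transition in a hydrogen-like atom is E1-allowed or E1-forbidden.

forbidden

Initial l = 5, final l = 1, so Δl = -4. E1 requires Δl = ±1: fails.
Δm_l = 0 − (-1) = +1. E1 requires Δm_l = 0, ±1: ok.
The transition is electric-dipole forbidden.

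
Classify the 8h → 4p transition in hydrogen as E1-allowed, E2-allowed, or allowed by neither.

Δl = 1 − 5 = -4; l_i + l_f = 6.
E1 (Δl = ±1): not satisfied.
E2 (Δl = 0,±2, l_i+l_f ≥ 2): not satisfied.

neither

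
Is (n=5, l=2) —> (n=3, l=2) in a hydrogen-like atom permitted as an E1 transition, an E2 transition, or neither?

Δl = 2 − 2 = +0; l_i + l_f = 4.
E1 (Δl = ±1): not satisfied.
E2 (Δl = 0,±2, l_i+l_f ≥ 2): satisfied.

E2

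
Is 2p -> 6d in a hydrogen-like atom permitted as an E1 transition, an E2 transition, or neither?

E1

Δl = 2 − 1 = +1; l_i + l_f = 3.
E1 (Δl = ±1): satisfied.
E2 (Δl = 0,±2, l_i+l_f ≥ 2): not satisfied.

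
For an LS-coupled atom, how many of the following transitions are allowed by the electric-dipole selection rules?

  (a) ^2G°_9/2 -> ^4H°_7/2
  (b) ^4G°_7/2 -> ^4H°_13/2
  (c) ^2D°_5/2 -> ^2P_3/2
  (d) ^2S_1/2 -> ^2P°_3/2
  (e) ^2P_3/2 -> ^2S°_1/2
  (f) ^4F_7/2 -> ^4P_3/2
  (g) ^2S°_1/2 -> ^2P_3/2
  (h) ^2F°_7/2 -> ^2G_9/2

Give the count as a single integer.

5

(a) forbidden (parity, ΔS fail)
(b) forbidden (parity, ΔJ fail)
(c) allowed
(d) allowed
(e) allowed
(f) forbidden (parity, ΔL, ΔJ fail)
(g) allowed
(h) allowed
Total allowed: 5 of 8.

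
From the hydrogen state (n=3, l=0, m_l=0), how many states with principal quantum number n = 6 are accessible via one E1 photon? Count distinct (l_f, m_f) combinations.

3

E1 requires Δl = ±1, so l_f ∈ {-1, 1}; with 0 ≤ l_f ≤ n_f−1 = 5, the allowed l_f values are {1}.
For l_f = 1: m_f ∈ {m_i−1, m_i, m_i+1} ∩ [−1, 1] = {-1, 0, 1} → 3 states.
Total: 3.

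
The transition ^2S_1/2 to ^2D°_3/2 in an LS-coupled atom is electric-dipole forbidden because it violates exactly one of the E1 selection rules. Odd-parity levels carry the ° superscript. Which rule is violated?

the ΔL = 0, ±1 rule

Initial level: S=1/2, L=0, J=1/2, parity even. Final level: S=1/2, L=2, J=3/2, parity odd.
Parity must change: even → odd — satisfied.
ΔS = 0: S: 1/2 → 1/2 — satisfied.
ΔL = 0, ±1 (not L=0↔0): L: 0 → 2, ΔL = +2 — violated.
ΔJ = 0, ±1 (not J=0↔0): J: 1/2 → 3/2, ΔJ = +1 — satisfied.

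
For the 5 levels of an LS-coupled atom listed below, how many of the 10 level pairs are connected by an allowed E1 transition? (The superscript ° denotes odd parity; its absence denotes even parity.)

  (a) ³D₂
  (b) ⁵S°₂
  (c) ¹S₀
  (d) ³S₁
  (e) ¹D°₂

0

(a)–(b): forbidden (ΔS, ΔL).
(a)–(c): forbidden (parity, ΔS, ΔL, ΔJ).
(a)–(d): forbidden (parity, ΔL).
(a)–(e): forbidden (ΔS).
(b)–(c): forbidden (ΔS, ΔL, ΔJ).
(b)–(d): forbidden (ΔS, ΔL).
(b)–(e): forbidden (parity, ΔS, ΔL).
(c)–(d): forbidden (parity, ΔS, ΔL).
(c)–(e): forbidden (ΔL, ΔJ).
(d)–(e): forbidden (ΔS, ΔL).
Allowed pairs: 0 of 10.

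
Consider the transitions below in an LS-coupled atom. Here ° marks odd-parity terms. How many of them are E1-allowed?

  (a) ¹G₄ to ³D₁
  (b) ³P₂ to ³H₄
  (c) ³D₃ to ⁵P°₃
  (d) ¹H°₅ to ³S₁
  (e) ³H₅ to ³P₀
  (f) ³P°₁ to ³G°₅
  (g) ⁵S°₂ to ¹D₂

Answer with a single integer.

(a) forbidden (parity, ΔS, ΔL, ΔJ fail)
(b) forbidden (parity, ΔL, ΔJ fail)
(c) forbidden (ΔS fails)
(d) forbidden (ΔS, ΔL, ΔJ fail)
(e) forbidden (parity, ΔL, ΔJ fail)
(f) forbidden (parity, ΔL, ΔJ fail)
(g) forbidden (ΔS, ΔL fail)
Total allowed: 0 of 7.

0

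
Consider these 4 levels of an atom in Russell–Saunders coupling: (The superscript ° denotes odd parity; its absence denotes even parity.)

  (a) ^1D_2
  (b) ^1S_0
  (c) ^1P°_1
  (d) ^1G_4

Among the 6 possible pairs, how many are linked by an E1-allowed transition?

2

(a)–(b): forbidden (parity, ΔL, ΔJ).
(a)–(c): allowed.
(a)–(d): forbidden (parity, ΔL, ΔJ).
(b)–(c): allowed.
(b)–(d): forbidden (parity, ΔL, ΔJ).
(c)–(d): forbidden (ΔL, ΔJ).
Allowed pairs: 2 of 6.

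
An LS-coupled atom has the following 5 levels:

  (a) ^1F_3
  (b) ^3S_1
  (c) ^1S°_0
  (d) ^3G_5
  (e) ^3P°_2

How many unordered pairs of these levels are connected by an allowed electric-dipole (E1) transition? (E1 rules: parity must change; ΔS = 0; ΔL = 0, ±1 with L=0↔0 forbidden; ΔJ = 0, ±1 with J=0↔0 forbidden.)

1

(a)–(b): forbidden (parity, ΔS, ΔL, ΔJ).
(a)–(c): forbidden (ΔL, ΔJ).
(a)–(d): forbidden (parity, ΔS, ΔJ).
(a)–(e): forbidden (ΔS, ΔL).
(b)–(c): forbidden (ΔS, ΔL).
(b)–(d): forbidden (parity, ΔL, ΔJ).
(b)–(e): allowed.
(c)–(d): forbidden (ΔS, ΔL, ΔJ).
(c)–(e): forbidden (parity, ΔS, ΔJ).
(d)–(e): forbidden (ΔL, ΔJ).
Allowed pairs: 1 of 10.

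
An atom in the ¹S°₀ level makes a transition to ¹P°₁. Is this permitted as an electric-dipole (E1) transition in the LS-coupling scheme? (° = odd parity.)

forbidden

Initial level: S=0, L=0, J=0, parity odd. Final level: S=0, L=1, J=1, parity odd.
Parity must change: odd → odd — fails.
ΔS = 0: S: 0 → 0 — passes.
ΔL = 0, ±1 (not L=0↔0): L: 0 → 1, ΔL = +1 — passes.
ΔJ = 0, ±1 (not J=0↔0): J: 0 → 1, ΔJ = +1 — passes.
Rule(s) violated: parity.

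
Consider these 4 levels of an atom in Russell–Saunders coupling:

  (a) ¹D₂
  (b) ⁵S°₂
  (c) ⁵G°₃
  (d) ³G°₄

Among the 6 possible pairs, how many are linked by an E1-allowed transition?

(a)–(b): forbidden (ΔS, ΔL).
(a)–(c): forbidden (ΔS, ΔL).
(a)–(d): forbidden (ΔS, ΔL, ΔJ).
(b)–(c): forbidden (parity, ΔL).
(b)–(d): forbidden (parity, ΔS, ΔL, ΔJ).
(c)–(d): forbidden (parity, ΔS).
Allowed pairs: 0 of 6.

0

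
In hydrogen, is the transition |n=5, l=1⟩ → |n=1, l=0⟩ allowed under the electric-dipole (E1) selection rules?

Δl = 0 − 1 = -1; the E1 rule Δl = ±1 is ok.
All E1 selection rules are satisfied.

allowed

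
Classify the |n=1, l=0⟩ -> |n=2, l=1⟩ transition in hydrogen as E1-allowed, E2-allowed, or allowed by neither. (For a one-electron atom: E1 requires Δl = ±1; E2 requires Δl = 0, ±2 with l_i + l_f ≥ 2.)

E1

Δl = 1 − 0 = +1; l_i + l_f = 1.
E1 (Δl = ±1): satisfied.
E2 (Δl = 0,±2, l_i+l_f ≥ 2): not satisfied.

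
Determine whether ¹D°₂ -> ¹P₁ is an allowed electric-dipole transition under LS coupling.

Initial level: S=0, L=2, J=2, parity odd. Final level: S=0, L=1, J=1, parity even.
Parity must change: odd → even — satisfied.
ΔS = 0: S: 0 → 0 — satisfied.
ΔL = 0, ±1 (not L=0↔0): L: 2 → 1, ΔL = -1 — satisfied.
ΔJ = 0, ±1 (not J=0↔0): J: 2 → 1, ΔJ = -1 — satisfied.
All four E1 rules are satisfied.

allowed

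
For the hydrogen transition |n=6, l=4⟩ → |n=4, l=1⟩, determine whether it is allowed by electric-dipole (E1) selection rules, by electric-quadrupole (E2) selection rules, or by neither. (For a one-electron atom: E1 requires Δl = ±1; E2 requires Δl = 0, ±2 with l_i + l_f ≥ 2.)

Δl = 1 − 4 = -3; l_i + l_f = 5.
E1 (Δl = ±1): not satisfied.
E2 (Δl = 0,±2, l_i+l_f ≥ 2): not satisfied.

neither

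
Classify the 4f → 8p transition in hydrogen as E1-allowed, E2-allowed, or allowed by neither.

E2

Δl = 1 − 3 = -2; l_i + l_f = 4.
E1 (Δl = ±1): not satisfied.
E2 (Δl = 0,±2, l_i+l_f ≥ 2): satisfied.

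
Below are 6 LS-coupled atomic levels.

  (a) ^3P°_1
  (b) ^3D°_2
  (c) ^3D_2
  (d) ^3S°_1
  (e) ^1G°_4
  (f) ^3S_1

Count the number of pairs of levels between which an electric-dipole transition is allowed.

3

(a)–(b): forbidden (parity).
(a)–(c): allowed.
(a)–(d): forbidden (parity).
(a)–(e): forbidden (parity, ΔS, ΔL, ΔJ).
(a)–(f): allowed.
(b)–(c): allowed.
(b)–(d): forbidden (parity, ΔL).
(b)–(e): forbidden (parity, ΔS, ΔL, ΔJ).
(b)–(f): forbidden (ΔL).
(c)–(d): forbidden (ΔL).
(c)–(e): forbidden (ΔS, ΔL, ΔJ).
(c)–(f): forbidden (parity, ΔL).
(d)–(e): forbidden (parity, ΔS, ΔL, ΔJ).
(d)–(f): forbidden (ΔL).
(e)–(f): forbidden (ΔS, ΔL, ΔJ).
Allowed pairs: 3 of 15.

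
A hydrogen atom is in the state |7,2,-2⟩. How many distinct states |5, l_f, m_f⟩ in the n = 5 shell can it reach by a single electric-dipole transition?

4

E1 requires Δl = ±1, so l_f ∈ {1, 3}; with 0 ≤ l_f ≤ n_f−1 = 4, the allowed l_f values are {1, 3}.
For l_f = 1: m_f ∈ {m_i−1, m_i, m_i+1} ∩ [−1, 1] = {-1} → 1 state.
For l_f = 3: m_f ∈ {m_i−1, m_i, m_i+1} ∩ [−3, 3] = {-3, -2, -1} → 3 states.
Total: 4.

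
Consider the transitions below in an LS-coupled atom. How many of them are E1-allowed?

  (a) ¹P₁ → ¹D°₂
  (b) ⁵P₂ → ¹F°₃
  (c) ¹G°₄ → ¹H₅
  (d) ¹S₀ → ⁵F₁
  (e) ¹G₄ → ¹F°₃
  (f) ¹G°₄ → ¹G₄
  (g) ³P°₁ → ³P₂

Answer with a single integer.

5

(a) allowed
(b) forbidden (ΔS, ΔL fail)
(c) allowed
(d) forbidden (parity, ΔS, ΔL fail)
(e) allowed
(f) allowed
(g) allowed
Total allowed: 5 of 7.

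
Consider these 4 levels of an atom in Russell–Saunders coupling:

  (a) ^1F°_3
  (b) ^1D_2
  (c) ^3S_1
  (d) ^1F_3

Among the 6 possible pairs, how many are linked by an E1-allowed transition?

(a)–(b): allowed.
(a)–(c): forbidden (ΔS, ΔL, ΔJ).
(a)–(d): allowed.
(b)–(c): forbidden (parity, ΔS, ΔL).
(b)–(d): forbidden (parity).
(c)–(d): forbidden (parity, ΔS, ΔL, ΔJ).
Allowed pairs: 2 of 6.

2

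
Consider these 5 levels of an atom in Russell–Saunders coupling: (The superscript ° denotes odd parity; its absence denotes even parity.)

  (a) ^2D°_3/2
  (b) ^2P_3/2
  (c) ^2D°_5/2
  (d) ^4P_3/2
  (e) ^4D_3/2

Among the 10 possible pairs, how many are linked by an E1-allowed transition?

2

(a)–(b): allowed.
(a)–(c): forbidden (parity).
(a)–(d): forbidden (ΔS).
(a)–(e): forbidden (ΔS).
(b)–(c): allowed.
(b)–(d): forbidden (parity, ΔS).
(b)–(e): forbidden (parity, ΔS).
(c)–(d): forbidden (ΔS).
(c)–(e): forbidden (ΔS).
(d)–(e): forbidden (parity).
Allowed pairs: 2 of 10.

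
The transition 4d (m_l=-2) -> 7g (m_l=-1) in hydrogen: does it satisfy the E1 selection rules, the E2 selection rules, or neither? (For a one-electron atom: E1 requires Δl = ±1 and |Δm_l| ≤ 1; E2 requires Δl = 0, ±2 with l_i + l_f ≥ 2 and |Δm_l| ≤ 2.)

E2

Δl = 4 − 2 = +2; l_i + l_f = 6.
Δm_l = +1.
E1 (Δl = ±1, |Δm_l| ≤ 1): not satisfied.
E2 (Δl = 0,±2, l_i+l_f ≥ 2, |Δm_l| ≤ 2): satisfied.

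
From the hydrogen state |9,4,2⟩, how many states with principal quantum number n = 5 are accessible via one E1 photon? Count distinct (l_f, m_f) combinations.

E1 requires Δl = ±1, so l_f ∈ {3, 5}; with 0 ≤ l_f ≤ n_f−1 = 4, the allowed l_f values are {3}.
For l_f = 3: m_f ∈ {m_i−1, m_i, m_i+1} ∩ [−3, 3] = {1, 2, 3} → 3 states.
Total: 3.

3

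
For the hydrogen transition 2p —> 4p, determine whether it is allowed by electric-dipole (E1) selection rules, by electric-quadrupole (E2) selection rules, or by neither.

Δl = 1 − 1 = +0; l_i + l_f = 2.
E1 (Δl = ±1): not satisfied.
E2 (Δl = 0,±2, l_i+l_f ≥ 2): satisfied.

E2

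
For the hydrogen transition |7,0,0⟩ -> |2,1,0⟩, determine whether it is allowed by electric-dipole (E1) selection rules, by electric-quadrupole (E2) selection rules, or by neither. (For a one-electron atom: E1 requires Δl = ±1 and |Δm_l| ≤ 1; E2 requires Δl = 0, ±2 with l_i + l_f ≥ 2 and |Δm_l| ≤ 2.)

Δl = 1 − 0 = +1; l_i + l_f = 1.
Δm_l = +0.
E1 (Δl = ±1, |Δm_l| ≤ 1): satisfied.
E2 (Δl = 0,±2, l_i+l_f ≥ 2, |Δm_l| ≤ 2): not satisfied.

E1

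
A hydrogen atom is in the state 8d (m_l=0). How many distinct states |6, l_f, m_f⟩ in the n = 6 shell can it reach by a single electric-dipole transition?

6

E1 requires Δl = ±1, so l_f ∈ {1, 3}; with 0 ≤ l_f ≤ n_f−1 = 5, the allowed l_f values are {1, 3}.
For l_f = 1: m_f ∈ {m_i−1, m_i, m_i+1} ∩ [−1, 1] = {-1, 0, 1} → 3 states.
For l_f = 3: m_f ∈ {m_i−1, m_i, m_i+1} ∩ [−3, 3] = {-1, 0, 1} → 3 states.
Total: 6.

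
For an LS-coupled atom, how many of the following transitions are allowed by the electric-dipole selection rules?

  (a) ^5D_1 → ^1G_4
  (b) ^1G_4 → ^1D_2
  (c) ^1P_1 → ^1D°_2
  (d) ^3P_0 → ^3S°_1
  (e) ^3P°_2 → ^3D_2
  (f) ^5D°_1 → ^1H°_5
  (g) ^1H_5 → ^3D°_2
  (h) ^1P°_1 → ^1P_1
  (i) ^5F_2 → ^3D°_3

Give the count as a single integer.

(a) forbidden (parity, ΔS, ΔL, ΔJ fail)
(b) forbidden (parity, ΔL, ΔJ fail)
(c) allowed
(d) allowed
(e) allowed
(f) forbidden (parity, ΔS, ΔL, ΔJ fail)
(g) forbidden (ΔS, ΔL, ΔJ fail)
(h) allowed
(i) forbidden (ΔS fails)
Total allowed: 4 of 9.

4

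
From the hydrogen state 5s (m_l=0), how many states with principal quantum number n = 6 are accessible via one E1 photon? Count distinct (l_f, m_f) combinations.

E1 requires Δl = ±1, so l_f ∈ {-1, 1}; with 0 ≤ l_f ≤ n_f−1 = 5, the allowed l_f values are {1}.
For l_f = 1: m_f ∈ {m_i−1, m_i, m_i+1} ∩ [−1, 1] = {-1, 0, 1} → 3 states.
Total: 3.

3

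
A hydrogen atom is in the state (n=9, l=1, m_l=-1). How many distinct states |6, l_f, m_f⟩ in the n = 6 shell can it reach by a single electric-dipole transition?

4

E1 requires Δl = ±1, so l_f ∈ {0, 2}; with 0 ≤ l_f ≤ n_f−1 = 5, the allowed l_f values are {0, 2}.
For l_f = 0: m_f ∈ {m_i−1, m_i, m_i+1} ∩ [−0, 0] = {0} → 1 state.
For l_f = 2: m_f ∈ {m_i−1, m_i, m_i+1} ∩ [−2, 2] = {-2, -1, 0} → 3 states.
Total: 4.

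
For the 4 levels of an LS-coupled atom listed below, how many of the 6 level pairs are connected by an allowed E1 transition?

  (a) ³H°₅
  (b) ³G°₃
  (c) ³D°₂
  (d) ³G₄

2

(a)–(b): forbidden (parity, ΔJ).
(a)–(c): forbidden (parity, ΔL, ΔJ).
(a)–(d): allowed.
(b)–(c): forbidden (parity, ΔL).
(b)–(d): allowed.
(c)–(d): forbidden (ΔL, ΔJ).
Allowed pairs: 2 of 6.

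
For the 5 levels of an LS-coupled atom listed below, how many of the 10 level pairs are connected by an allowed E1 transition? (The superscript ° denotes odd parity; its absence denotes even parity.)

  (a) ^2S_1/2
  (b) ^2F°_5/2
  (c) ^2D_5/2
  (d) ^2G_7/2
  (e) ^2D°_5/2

3

(a)–(b): forbidden (ΔL, ΔJ).
(a)–(c): forbidden (parity, ΔL, ΔJ).
(a)–(d): forbidden (parity, ΔL, ΔJ).
(a)–(e): forbidden (ΔL, ΔJ).
(b)–(c): allowed.
(b)–(d): allowed.
(b)–(e): forbidden (parity).
(c)–(d): forbidden (parity, ΔL).
(c)–(e): allowed.
(d)–(e): forbidden (ΔL).
Allowed pairs: 3 of 10.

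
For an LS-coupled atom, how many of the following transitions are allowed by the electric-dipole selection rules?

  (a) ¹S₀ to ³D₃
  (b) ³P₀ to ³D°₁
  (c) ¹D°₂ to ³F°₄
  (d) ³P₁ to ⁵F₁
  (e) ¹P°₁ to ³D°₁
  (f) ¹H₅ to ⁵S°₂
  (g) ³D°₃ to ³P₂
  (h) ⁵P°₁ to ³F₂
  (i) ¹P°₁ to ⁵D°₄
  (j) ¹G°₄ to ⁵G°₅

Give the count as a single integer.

2

(a) forbidden (parity, ΔS, ΔL, ΔJ fail)
(b) allowed
(c) forbidden (parity, ΔS, ΔJ fail)
(d) forbidden (parity, ΔS, ΔL fail)
(e) forbidden (parity, ΔS fail)
(f) forbidden (ΔS, ΔL, ΔJ fail)
(g) allowed
(h) forbidden (ΔS, ΔL fail)
(i) forbidden (parity, ΔS, ΔJ fail)
(j) forbidden (parity, ΔS fail)
Total allowed: 2 of 10.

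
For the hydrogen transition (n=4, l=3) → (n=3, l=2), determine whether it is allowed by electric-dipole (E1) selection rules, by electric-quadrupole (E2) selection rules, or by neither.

Δl = 2 − 3 = -1; l_i + l_f = 5.
E1 (Δl = ±1): satisfied.
E2 (Δl = 0,±2, l_i+l_f ≥ 2): not satisfied.

E1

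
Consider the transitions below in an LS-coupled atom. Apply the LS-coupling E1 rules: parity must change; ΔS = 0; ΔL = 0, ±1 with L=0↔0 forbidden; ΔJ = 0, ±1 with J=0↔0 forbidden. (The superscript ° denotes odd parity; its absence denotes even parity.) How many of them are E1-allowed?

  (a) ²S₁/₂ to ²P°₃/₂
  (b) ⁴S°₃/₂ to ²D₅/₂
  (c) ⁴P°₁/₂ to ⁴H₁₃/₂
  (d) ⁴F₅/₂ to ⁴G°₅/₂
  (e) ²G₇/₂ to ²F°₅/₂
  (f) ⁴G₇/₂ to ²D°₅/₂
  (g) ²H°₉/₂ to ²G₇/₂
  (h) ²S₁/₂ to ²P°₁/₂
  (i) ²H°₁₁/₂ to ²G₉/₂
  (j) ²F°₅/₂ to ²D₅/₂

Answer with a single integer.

7

(a) allowed
(b) forbidden (ΔS, ΔL fail)
(c) forbidden (ΔL, ΔJ fail)
(d) allowed
(e) allowed
(f) forbidden (ΔS, ΔL fail)
(g) allowed
(h) allowed
(i) allowed
(j) allowed
Total allowed: 7 of 10.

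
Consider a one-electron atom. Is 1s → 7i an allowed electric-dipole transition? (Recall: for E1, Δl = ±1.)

Initial l = 0, final l = 6, so Δl = +6. E1 requires Δl = ±1: fails.
The transition is electric-dipole forbidden.

forbidden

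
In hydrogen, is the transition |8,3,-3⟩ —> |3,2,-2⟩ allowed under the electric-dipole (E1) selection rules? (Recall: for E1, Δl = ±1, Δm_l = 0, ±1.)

allowed

Initial l = 3, final l = 2, so Δl = -1. E1 requires Δl = ±1: ok.
m_l: -3 → -2 (Δm_l = +1). |Δm_l| ≤ 1 ok.
All E1 selection rules are satisfied.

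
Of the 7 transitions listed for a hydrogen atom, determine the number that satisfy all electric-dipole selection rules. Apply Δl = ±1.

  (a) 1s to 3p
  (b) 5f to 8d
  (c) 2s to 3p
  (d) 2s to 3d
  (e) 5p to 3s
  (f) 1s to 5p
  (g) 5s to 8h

(a) allowed
(b) allowed
(c) allowed
(d) forbidden — Δl = +2 (E1 requires Δl = ±1)
(e) allowed
(f) allowed
(g) forbidden — Δl = +5 (E1 requires Δl = ±1)
Total allowed: 5 of 7.

5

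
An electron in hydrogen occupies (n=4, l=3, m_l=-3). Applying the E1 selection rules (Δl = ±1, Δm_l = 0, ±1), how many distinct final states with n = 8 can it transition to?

4

E1 requires Δl = ±1, so l_f ∈ {2, 4}; with 0 ≤ l_f ≤ n_f−1 = 7, the allowed l_f values are {2, 4}.
For l_f = 2: m_f ∈ {m_i−1, m_i, m_i+1} ∩ [−2, 2] = {-2} → 1 state.
For l_f = 4: m_f ∈ {m_i−1, m_i, m_i+1} ∩ [−4, 4] = {-4, -3, -2} → 3 states.
Total: 4.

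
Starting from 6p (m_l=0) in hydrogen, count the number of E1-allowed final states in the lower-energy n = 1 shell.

1

E1 requires Δl = ±1, so l_f ∈ {0, 2}; with 0 ≤ l_f ≤ n_f−1 = 0, the allowed l_f values are {0}.
For l_f = 0: m_f ∈ {m_i−1, m_i, m_i+1} ∩ [−0, 0] = {0} → 1 state.
Total: 1.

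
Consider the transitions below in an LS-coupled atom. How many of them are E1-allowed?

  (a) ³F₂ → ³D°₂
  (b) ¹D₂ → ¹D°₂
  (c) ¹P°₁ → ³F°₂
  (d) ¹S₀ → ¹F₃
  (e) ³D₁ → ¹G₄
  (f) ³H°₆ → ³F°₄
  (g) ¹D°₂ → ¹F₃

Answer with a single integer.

3

(a) allowed
(b) allowed
(c) forbidden (parity, ΔS, ΔL fail)
(d) forbidden (parity, ΔL, ΔJ fail)
(e) forbidden (parity, ΔS, ΔL, ΔJ fail)
(f) forbidden (parity, ΔL, ΔJ fail)
(g) allowed
Total allowed: 3 of 7.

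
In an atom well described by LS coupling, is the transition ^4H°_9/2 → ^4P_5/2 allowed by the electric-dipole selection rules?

Initial level: S=3/2, L=5, J=9/2, parity odd. Final level: S=3/2, L=1, J=5/2, parity even.
Parity must change: odd → even — ✓.
ΔS = 0: S: 3/2 → 3/2 — ✓.
ΔL = 0, ±1 (not L=0↔0): L: 5 → 1, ΔL = -4 — ✗.
ΔJ = 0, ±1 (not J=0↔0): J: 9/2 → 5/2, ΔJ = -2 — ✗.
Rule(s) violated: ΔL, ΔJ.

forbidden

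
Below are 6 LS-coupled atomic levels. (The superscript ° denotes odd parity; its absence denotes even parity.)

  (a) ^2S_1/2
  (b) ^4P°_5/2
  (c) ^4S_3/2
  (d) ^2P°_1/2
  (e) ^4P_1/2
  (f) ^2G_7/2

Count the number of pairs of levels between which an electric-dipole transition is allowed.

2

(a)–(b): forbidden (ΔS, ΔJ).
(a)–(c): forbidden (parity, ΔS, ΔL).
(a)–(d): allowed.
(a)–(e): forbidden (parity, ΔS).
(a)–(f): forbidden (parity, ΔL, ΔJ).
(b)–(c): allowed.
(b)–(d): forbidden (parity, ΔS, ΔJ).
(b)–(e): forbidden (ΔJ).
(b)–(f): forbidden (ΔS, ΔL).
(c)–(d): forbidden (ΔS).
(c)–(e): forbidden (parity).
(c)–(f): forbidden (parity, ΔS, ΔL, ΔJ).
(d)–(e): forbidden (ΔS).
(d)–(f): forbidden (ΔL, ΔJ).
(e)–(f): forbidden (parity, ΔS, ΔL, ΔJ).
Allowed pairs: 2 of 15.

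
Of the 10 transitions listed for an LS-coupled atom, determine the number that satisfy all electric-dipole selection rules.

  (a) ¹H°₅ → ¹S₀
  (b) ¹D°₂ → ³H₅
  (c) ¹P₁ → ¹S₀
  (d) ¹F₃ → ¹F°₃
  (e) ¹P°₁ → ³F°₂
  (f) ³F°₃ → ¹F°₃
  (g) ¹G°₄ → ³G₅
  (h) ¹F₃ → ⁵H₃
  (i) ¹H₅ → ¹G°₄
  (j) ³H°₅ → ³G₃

(a) forbidden (ΔL, ΔJ fail)
(b) forbidden (ΔS, ΔL, ΔJ fail)
(c) forbidden (parity fails)
(d) allowed
(e) forbidden (parity, ΔS, ΔL fail)
(f) forbidden (parity, ΔS fail)
(g) forbidden (ΔS fails)
(h) forbidden (parity, ΔS, ΔL fail)
(i) allowed
(j) forbidden (ΔJ fails)
Total allowed: 2 of 10.

2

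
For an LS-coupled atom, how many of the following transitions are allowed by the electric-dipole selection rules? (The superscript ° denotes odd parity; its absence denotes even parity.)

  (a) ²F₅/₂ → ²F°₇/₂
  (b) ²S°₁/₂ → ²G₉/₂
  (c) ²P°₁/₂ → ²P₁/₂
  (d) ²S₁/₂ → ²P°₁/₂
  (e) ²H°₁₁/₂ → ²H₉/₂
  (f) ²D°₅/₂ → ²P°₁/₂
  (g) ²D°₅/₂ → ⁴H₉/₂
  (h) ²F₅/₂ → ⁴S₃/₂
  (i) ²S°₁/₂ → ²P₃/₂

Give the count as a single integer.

5

(a) allowed
(b) forbidden (ΔL, ΔJ fail)
(c) allowed
(d) allowed
(e) allowed
(f) forbidden (parity, ΔJ fail)
(g) forbidden (ΔS, ΔL, ΔJ fail)
(h) forbidden (parity, ΔS, ΔL fail)
(i) allowed
Total allowed: 5 of 9.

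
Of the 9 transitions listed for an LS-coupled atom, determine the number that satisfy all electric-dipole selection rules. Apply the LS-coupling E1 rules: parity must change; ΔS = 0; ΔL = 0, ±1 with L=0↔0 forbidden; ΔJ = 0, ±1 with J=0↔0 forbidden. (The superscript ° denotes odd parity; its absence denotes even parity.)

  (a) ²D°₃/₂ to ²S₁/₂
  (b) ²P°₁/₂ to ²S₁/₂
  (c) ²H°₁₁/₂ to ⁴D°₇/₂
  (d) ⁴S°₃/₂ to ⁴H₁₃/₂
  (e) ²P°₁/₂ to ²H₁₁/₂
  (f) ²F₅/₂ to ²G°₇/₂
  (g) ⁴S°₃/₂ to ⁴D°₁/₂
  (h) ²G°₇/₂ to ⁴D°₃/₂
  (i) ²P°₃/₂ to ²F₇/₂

(a) forbidden (ΔL fails)
(b) allowed
(c) forbidden (parity, ΔS, ΔL, ΔJ fail)
(d) forbidden (ΔL, ΔJ fail)
(e) forbidden (ΔL, ΔJ fail)
(f) allowed
(g) forbidden (parity, ΔL fail)
(h) forbidden (parity, ΔS, ΔL, ΔJ fail)
(i) forbidden (ΔL, ΔJ fail)
Total allowed: 2 of 9.

2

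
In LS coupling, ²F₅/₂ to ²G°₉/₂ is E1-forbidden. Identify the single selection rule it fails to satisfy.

the ΔJ = 0, ±1 rule

Initial level: S=1/2, L=3, J=5/2, parity even. Final level: S=1/2, L=4, J=9/2, parity odd.
ΔS = 0: S: 1/2 → 1/2 — ✓.
ΔL = 0, ±1 (not L=0↔0): L: 3 → 4, ΔL = +1 — ✓.
ΔJ = 0, ±1 (not J=0↔0): J: 5/2 → 9/2, ΔJ = +2 — ✗.
Parity must change: even → odd — ✓.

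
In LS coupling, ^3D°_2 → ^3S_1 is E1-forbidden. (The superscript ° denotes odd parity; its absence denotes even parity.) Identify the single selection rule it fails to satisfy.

Reading off the term symbols: S 1→1, L 2→0, J 2→1, parity odd→even.
Parity must change: odd → even — ✓.
ΔS = 0: S: 1 → 1 — ✓.
ΔL = 0, ±1 (not L=0↔0): L: 2 → 0, ΔL = -2 — ✗.
ΔJ = 0, ±1 (not J=0↔0): J: 2 → 1, ΔJ = -1 — ✓.

the ΔL = 0, ±1 rule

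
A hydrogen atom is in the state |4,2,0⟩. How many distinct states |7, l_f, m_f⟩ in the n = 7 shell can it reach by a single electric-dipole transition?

E1 requires Δl = ±1, so l_f ∈ {1, 3}; with 0 ≤ l_f ≤ n_f−1 = 6, the allowed l_f values are {1, 3}.
For l_f = 1: m_f ∈ {m_i−1, m_i, m_i+1} ∩ [−1, 1] = {-1, 0, 1} → 3 states.
For l_f = 3: m_f ∈ {m_i−1, m_i, m_i+1} ∩ [−3, 3] = {-1, 0, 1} → 3 states.
Total: 6.

6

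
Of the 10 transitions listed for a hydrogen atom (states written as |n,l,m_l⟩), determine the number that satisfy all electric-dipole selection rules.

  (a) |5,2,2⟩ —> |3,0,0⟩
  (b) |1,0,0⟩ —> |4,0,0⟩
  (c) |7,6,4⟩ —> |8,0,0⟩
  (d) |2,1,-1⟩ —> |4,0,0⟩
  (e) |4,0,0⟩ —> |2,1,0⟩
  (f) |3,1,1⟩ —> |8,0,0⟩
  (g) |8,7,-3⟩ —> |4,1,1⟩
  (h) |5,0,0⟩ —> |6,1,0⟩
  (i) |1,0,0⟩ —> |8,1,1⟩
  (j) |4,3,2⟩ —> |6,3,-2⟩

(a) forbidden — Δl = -2 (E1 requires Δl = ±1); Δm_l = -2 (E1 requires Δm_l = 0, ±1)
(b) forbidden — Δl = +0 (E1 requires Δl = ±1)
(c) forbidden — Δl = -6 (E1 requires Δl = ±1); Δm_l = -4 (E1 requires Δm_l = 0, ±1)
(d) allowed
(e) allowed
(f) allowed
(g) forbidden — Δl = -6 (E1 requires Δl = ±1); Δm_l = +4 (E1 requires Δm_l = 0, ±1)
(h) allowed
(i) allowed
(j) forbidden — Δl = +0 (E1 requires Δl = ±1); Δm_l = -4 (E1 requires Δm_l = 0, ±1)
Total allowed: 5 of 10.

5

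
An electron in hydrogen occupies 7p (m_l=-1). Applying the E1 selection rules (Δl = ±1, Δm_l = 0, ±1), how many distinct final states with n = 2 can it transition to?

1

E1 requires Δl = ±1, so l_f ∈ {0, 2}; with 0 ≤ l_f ≤ n_f−1 = 1, the allowed l_f values are {0}.
For l_f = 0: m_f ∈ {m_i−1, m_i, m_i+1} ∩ [−0, 0] = {0} → 1 state.
Total: 1.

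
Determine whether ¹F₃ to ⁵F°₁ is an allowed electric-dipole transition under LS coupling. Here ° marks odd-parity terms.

Parity must change: even → odd — ok.
ΔL = 0, ±1 (not L=0↔0): L: 3 → 3, ΔL = +0 — ok.
ΔJ = 0, ±1 (not J=0↔0): J: 3 → 1, ΔJ = -2 — fails.
ΔS = 0: S: 0 → 2 — fails.
Rule(s) violated: ΔS, ΔJ.

forbidden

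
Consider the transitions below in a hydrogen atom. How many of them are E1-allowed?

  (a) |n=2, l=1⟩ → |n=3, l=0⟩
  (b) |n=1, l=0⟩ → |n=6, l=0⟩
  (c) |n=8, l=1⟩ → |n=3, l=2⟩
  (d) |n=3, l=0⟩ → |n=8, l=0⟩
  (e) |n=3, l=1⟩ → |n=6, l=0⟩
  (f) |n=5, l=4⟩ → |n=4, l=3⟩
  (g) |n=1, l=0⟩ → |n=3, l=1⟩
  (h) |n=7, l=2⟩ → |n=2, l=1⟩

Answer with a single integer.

(a) allowed
(b) forbidden — Δl = +0 (E1 requires Δl = ±1)
(c) allowed
(d) forbidden — Δl = +0 (E1 requires Δl = ±1)
(e) allowed
(f) allowed
(g) allowed
(h) allowed
Total allowed: 6 of 8.

6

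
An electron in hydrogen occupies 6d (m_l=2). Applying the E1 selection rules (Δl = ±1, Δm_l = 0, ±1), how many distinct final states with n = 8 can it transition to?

E1 requires Δl = ±1, so l_f ∈ {1, 3}; with 0 ≤ l_f ≤ n_f−1 = 7, the allowed l_f values are {1, 3}.
For l_f = 1: m_f ∈ {m_i−1, m_i, m_i+1} ∩ [−1, 1] = {1} → 1 state.
For l_f = 3: m_f ∈ {m_i−1, m_i, m_i+1} ∩ [−3, 3] = {1, 2, 3} → 3 states.
Total: 4.

4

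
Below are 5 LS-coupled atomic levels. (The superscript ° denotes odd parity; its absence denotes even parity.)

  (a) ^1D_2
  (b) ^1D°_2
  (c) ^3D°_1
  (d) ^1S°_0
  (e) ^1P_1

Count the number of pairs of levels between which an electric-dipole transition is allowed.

(a)–(b): allowed.
(a)–(c): forbidden (ΔS).
(a)–(d): forbidden (ΔL, ΔJ).
(a)–(e): forbidden (parity).
(b)–(c): forbidden (parity, ΔS).
(b)–(d): forbidden (parity, ΔL, ΔJ).
(b)–(e): allowed.
(c)–(d): forbidden (parity, ΔS, ΔL).
(c)–(e): forbidden (ΔS).
(d)–(e): allowed.
Allowed pairs: 3 of 10.

3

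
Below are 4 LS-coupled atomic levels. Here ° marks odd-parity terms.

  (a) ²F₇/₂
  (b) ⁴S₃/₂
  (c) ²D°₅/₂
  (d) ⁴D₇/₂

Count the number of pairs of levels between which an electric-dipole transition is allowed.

1

(a)–(b): forbidden (parity, ΔS, ΔL, ΔJ).
(a)–(c): allowed.
(a)–(d): forbidden (parity, ΔS).
(b)–(c): forbidden (ΔS, ΔL).
(b)–(d): forbidden (parity, ΔL, ΔJ).
(c)–(d): forbidden (ΔS).
Allowed pairs: 1 of 6.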